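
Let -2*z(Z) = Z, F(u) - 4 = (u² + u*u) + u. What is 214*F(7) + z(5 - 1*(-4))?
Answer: 46643/2 ≈ 23322.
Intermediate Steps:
F(u) = 4 + u + 2*u² (F(u) = 4 + ((u² + u*u) + u) = 4 + ((u² + u²) + u) = 4 + (2*u² + u) = 4 + (u + 2*u²) = 4 + u + 2*u²)
z(Z) = -Z/2
214*F(7) + z(5 - 1*(-4)) = 214*(4 + 7 + 2*7²) - (5 - 1*(-4))/2 = 214*(4 + 7 + 2*49) - (5 + 4)/2 = 214*(4 + 7 + 98) - ½*9 = 214*109 - 9/2 = 23326 - 9/2 = 46643/2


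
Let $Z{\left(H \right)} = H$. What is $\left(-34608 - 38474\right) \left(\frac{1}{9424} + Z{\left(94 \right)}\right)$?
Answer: $- \frac{32370100637}{4712} \approx -6.8697 \cdot 10^{6}$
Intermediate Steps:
$\left(-34608 - 38474\right) \left(\frac{1}{9424} + Z{\left(94 \right)}\right) = \left(-34608 - 38474\right) \left(\frac{1}{9424} + 94\right) = - 73082 \left(\frac{1}{9424} + 94\right) = \left(-73082\right) \frac{885857}{9424} = - \frac{32370100637}{4712}$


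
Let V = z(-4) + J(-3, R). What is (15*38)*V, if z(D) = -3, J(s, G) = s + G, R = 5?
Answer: -570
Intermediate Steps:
J(s, G) = G + s
V = -1 (V = -3 + (5 - 3) = -3 + 2 = -1)
(15*38)*V = (15*38)*(-1) = 570*(-1) = -570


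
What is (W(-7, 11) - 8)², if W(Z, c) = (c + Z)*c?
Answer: 1296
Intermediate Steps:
W(Z, c) = c*(Z + c) (W(Z, c) = (Z + c)*c = c*(Z + c))
(W(-7, 11) - 8)² = (11*(-7 + 11) - 8)² = (11*4 - 8)² = (44 - 8)² = 36² = 1296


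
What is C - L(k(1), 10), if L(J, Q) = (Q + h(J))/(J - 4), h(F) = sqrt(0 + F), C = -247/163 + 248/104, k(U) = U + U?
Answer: 12437/2119 + sqrt(2)/2 ≈ 6.5764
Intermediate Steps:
k(U) = 2*U
C = 1842/2119 (C = -247*1/163 + 248*(1/104) = -247/163 + 31/13 = 1842/2119 ≈ 0.86928)
h(F) = sqrt(F)
L(J, Q) = (Q + sqrt(J))/(-4 + J) (L(J, Q) = (Q + sqrt(J))/(J - 4) = (Q + sqrt(J))/(-4 + J))
C - L(k(1), 10) = 1842/2119 - (10 + sqrt(2*1))/(-4 + 2*1) = 1842/2119 - (10 + sqrt(2))/(-4 + 2) = 1842/2119 - (10 + sqrt(2))/(-2) = 1842/2119 - (-1)*(10 + sqrt(2))/2 = 1842/2119 - (-5 - sqrt(2)/2) = 1842/2119 + (5 + sqrt(2)/2) = 12437/2119 + sqrt(2)/2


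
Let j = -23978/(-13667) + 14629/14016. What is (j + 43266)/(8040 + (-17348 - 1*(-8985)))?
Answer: -436232998997/3256463424 ≈ -133.96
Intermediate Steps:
j = 536010191/191556672 (j = -23978*(-1/13667) + 14629*(1/14016) = 23978/13667 + 14629/14016 = 536010191/191556672 ≈ 2.7982)
(j + 43266)/(8040 + (-17348 - 1*(-8985))) = (536010191/191556672 + 43266)/(8040 + (-17348 - 1*(-8985))) = 8288426980943/(191556672*(8040 + (-17348 + 8985))) = 8288426980943/(191556672*(8040 - 8363)) = (8288426980943/191556672)/(-323) = (8288426980943/191556672)*(-1/323) = -436232998997/3256463424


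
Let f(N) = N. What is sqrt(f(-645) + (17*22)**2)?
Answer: sqrt(139231) ≈ 373.14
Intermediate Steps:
sqrt(f(-645) + (17*22)**2) = sqrt(-645 + (17*22)**2) = sqrt(-645 + 374**2) = sqrt(-645 + 139876) = sqrt(139231)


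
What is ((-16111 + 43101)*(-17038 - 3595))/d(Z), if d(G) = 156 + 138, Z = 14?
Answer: -278442335/147 ≈ -1.8942e+6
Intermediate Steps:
d(G) = 294
((-16111 + 43101)*(-17038 - 3595))/d(Z) = ((-16111 + 43101)*(-17038 - 3595))/294 = (26990*(-20633))*(1/294) = -556884670*1/294 = -278442335/147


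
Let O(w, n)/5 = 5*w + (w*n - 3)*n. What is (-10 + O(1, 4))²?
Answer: 1225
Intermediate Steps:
O(w, n) = 25*w + 5*n*(-3 + n*w) (O(w, n) = 5*(5*w + (w*n - 3)*n) = 5*(5*w + (n*w - 3)*n) = 5*(5*w + (-3 + n*w)*n) = 5*(5*w + n*(-3 + n*w)) = 25*w + 5*n*(-3 + n*w))
(-10 + O(1, 4))² = (-10 + (-15*4 + 25*1 + 5*1*4²))² = (-10 + (-60 + 25 + 5*1*16))² = (-10 + (-60 + 25 + 80))² = (-10 + 45)² = 35² = 1225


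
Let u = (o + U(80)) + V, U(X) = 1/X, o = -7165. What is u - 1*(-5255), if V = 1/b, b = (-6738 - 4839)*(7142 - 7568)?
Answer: -376787206859/197272080 ≈ -1910.0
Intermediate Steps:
b = 4931802 (b = -11577*(-426) = 4931802)
V = 1/4931802 ≈ 2.0277e-7
u = -1413451987259/197272080 (u = (-7165 + 1/80) + 1/4931802 = -573199/80 + 1/4931802 = -1413451987259/197272080 ≈ -7165.0)
u - 1*(-5255) = -1413451987259/197272080 - 1*(-5255) = -1413451987259/197272080 + 5255 = -376787206859/197272080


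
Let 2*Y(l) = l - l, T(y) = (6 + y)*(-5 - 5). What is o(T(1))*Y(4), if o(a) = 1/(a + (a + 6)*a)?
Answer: 0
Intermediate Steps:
T(y) = -60 - 10*y (T(y) = (6 + y)*(-10) = -60 - 10*y)
Y(l) = 0 (Y(l) = (l - l)/2 = (½)*0 = 0)
o(a) = 1/(a + a*(6 + a)) (o(a) = 1/(a + (6 + a)*a) = 1/(a + a*(6 + a)))
o(T(1))*Y(4) = (1/((-60 - 10*1)*(7 + (-60 - 10*1))))*0 = (1/((-60 - 10)*(7 + (-60 - 10))))*0 = (1/((-70)*(7 - 70)))*0 = -1/70/(-63)*0 = -1/70*(-1/63)*0 = (1/4410)*0 = 0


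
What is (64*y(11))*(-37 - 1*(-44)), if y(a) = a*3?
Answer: 14784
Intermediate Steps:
y(a) = 3*a
(64*y(11))*(-37 - 1*(-44)) = (64*(3*11))*(-37 - 1*(-44)) = (64*33)*(-37 + 44) = 2112*7 = 14784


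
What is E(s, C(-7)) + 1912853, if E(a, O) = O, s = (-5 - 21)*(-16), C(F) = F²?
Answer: 1912902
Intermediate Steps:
s = 416 (s = -26*(-16) = 416)
E(s, C(-7)) + 1912853 = (-7)² + 1912853 = 49 + 1912853 = 1912902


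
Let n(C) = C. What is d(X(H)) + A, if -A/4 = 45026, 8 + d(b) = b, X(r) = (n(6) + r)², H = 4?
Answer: -180012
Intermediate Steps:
X(r) = (6 + r)²
d(b) = -8 + b
A = -180104 (A = -4*45026 = -180104)
d(X(H)) + A = (-8 + (6 + 4)²) - 180104 = (-8 + 10²) - 180104 = (-8 + 100) - 180104 = 92 - 180104 = -180012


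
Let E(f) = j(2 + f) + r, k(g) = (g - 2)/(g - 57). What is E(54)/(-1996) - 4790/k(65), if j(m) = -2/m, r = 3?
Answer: -305947627/502992 ≈ -608.26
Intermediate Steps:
k(g) = (-2 + g)/(-57 + g)
E(f) = 3 - 2/(2 + f) (E(f) = -2/(2 + f) + 3 = 3 - 2/(2 + f))
E(54)/(-1996) - 4790/k(65) = ((4 + 3*54)/(2 + 54))/(-1996) - 4790*(-57 + 65)/(-2 + 65) = ((4 + 162)/56)*(-1/1996) - 4790/(63/8) = ((1/56)*166)*(-1/1996) - 4790/((1/8)*63) = (83/28)*(-1/1996) - 4790/63/8 = -83/55888 - 4790*8/63 = -83/55888 - 38320/63 = -305947627/502992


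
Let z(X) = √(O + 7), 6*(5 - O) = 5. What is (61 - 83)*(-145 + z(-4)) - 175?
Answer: 3015 - 11*√402/3 ≈ 2941.5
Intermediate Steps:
O = 25/6 (O = 5 - ⅙*5 = 5 - ⅚ = 25/6 ≈ 4.1667)
z(X) = √402/6 (z(X) = √(25/6 + 7) = √(67/6) = √402/6)
(61 - 83)*(-145 + z(-4)) - 175 = (61 - 83)*(-145 + √402/6) - 175 = -22*(-145 + √402/6) - 175 = (3190 - 11*√402/3) - 175 = 3015 - 11*√402/3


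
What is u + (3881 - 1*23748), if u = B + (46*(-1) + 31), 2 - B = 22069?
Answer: -41949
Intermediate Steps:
B = -22067 (B = 2 - 1*22069 = 2 - 22069 = -22067)
u = -22082 (u = -22067 + (46*(-1) + 31) = -22067 + (-46 + 31) = -22067 - 15 = -22082)
u + (3881 - 1*23748) = -22082 + (3881 - 1*23748) = -22082 + (3881 - 23748) = -22082 - 19867 = -41949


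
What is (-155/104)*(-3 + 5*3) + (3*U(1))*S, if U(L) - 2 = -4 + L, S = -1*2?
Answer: -309/26 ≈ -11.885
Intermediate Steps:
S = -2
U(L) = -2 + L (U(L) = 2 + (-4 + L) = -2 + L)
(-155/104)*(-3 + 5*3) + (3*U(1))*S = (-155/104)*(-3 + 5*3) + (3*(-2 + 1))*(-2) = (-155*1/104)*(-3 + 15) + (3*(-1))*(-2) = -155/104*12 - 3*(-2) = -465/26 + 6 = -309/26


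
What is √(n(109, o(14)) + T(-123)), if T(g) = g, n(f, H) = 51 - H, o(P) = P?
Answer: I*√86 ≈ 9.2736*I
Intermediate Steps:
√(n(109, o(14)) + T(-123)) = √((51 - 1*14) - 123) = √((51 - 14) - 123) = √(37 - 123) = √(-86) = I*√86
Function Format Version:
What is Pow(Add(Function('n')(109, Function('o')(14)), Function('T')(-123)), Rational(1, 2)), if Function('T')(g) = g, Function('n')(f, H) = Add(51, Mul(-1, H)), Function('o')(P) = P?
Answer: Mul(I, Pow(86, Rational(1, 2))) ≈ Mul(9.2736, I)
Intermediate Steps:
Pow(Add(Function('n')(109, Function('o')(14)), Function('T')(-123)), Rational(1, 2)) = Pow(Add(Add(51, Mul(-1, 14)), -123), Rational(1, 2)) = Pow(Add(Add(51, -14), -123), Rational(1, 2)) = Pow(Add(37, -123), Rational(1, 2)) = Pow(-86, Rational(1, 2)) = Mul(I, Pow(86, Rational(1, 2)))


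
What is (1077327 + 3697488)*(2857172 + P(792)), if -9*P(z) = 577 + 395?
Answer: 13641952043160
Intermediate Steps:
P(z) = -108 (P(z) = -(577 + 395)/9 = -1/9*972 = -108)
(1077327 + 3697488)*(2857172 + P(792)) = (1077327 + 3697488)*(2857172 - 108) = 4774815*2857064 = 13641952043160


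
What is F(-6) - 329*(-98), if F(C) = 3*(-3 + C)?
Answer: 32215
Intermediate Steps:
F(C) = -9 + 3*C
F(-6) - 329*(-98) = (-9 + 3*(-6)) - 329*(-98) = (-9 - 18) + 32242 = -27 + 32242 = 32215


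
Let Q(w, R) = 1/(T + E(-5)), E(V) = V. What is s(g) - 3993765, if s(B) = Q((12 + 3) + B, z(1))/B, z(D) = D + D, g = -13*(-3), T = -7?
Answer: -1869082021/468 ≈ -3.9938e+6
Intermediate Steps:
g = 39
z(D) = 2*D
Q(w, R) = -1/12 (Q(w, R) = 1/(-7 - 5) = 1/(-12) = -1/12)
s(B) = -1/(12*B)
s(g) - 3993765 = -1/12/39 - 3993765 = -1/12*1/39 - 3993765 = -1/468 - 3993765 = -1869082021/468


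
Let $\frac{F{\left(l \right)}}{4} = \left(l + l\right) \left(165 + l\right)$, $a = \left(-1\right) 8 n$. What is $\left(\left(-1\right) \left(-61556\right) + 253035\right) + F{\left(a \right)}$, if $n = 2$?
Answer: $295519$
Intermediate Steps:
$a = -16$ ($a = \left(-1\right) 8 \cdot 2 = \left(-8\right) 2 = -16$)
$F{\left(l \right)} = 8 l \left(165 + l\right)$ ($F{\left(l \right)} = 4 \left(l + l\right) \left(165 + l\right) = 4 \cdot 2 l \left(165 + l\right) = 8 l \left(165 + l\right)$)
$\left(\left(-1\right) \left(-61556\right) + 253035\right) + F{\left(a \right)} = \left(\left(-1\right) \left(-61556\right) + 253035\right) + 8 \left(-16\right) \left(165 - 16\right) = \left(61556 + 253035\right) + 8 \left(-16\right) 149 = 314591 - 19072 = 295519$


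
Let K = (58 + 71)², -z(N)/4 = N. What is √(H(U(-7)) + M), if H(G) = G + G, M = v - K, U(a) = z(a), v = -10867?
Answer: 2*I*√6863 ≈ 165.69*I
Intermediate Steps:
z(N) = -4*N
K = 16641 (K = 129² = 16641)
U(a) = -4*a
M = -27508 (M = -10867 - 1*16641 = -10867 - 16641 = -27508)
H(G) = 2*G
√(H(U(-7)) + M) = √(2*(-4*(-7)) - 27508) = √(2*28 - 27508) = √(56 - 27508) = √(-27452) = 2*I*√6863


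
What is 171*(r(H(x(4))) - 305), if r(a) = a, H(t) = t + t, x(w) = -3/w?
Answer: -104823/2 ≈ -52412.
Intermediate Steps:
H(t) = 2*t
171*(r(H(x(4))) - 305) = 171*(2*(-3/4) - 305) = 171*(-3/2 - 305) = 171*(-613/2) = -104823/2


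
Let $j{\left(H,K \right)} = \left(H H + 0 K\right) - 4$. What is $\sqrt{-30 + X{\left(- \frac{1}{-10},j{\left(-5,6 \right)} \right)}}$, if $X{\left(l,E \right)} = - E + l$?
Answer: $\frac{i \sqrt{5090}}{10} \approx 7.1344 i$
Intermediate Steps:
$j{\left(H,K \right)} = -4 + H^{2}$ ($j{\left(H,K \right)} = \left(H^{2} + 0\right) - 4 = H^{2} - 4 = -4 + H^{2}$)
$X{\left(l,E \right)} = l - E$
$\sqrt{-30 + X{\left(- \frac{1}{-10},j{\left(-5,6 \right)} \right)}} = \sqrt{-30 - \frac{209}{10}} = \sqrt{- \frac{509}{10}} = \frac{i \sqrt{5090}}{10}$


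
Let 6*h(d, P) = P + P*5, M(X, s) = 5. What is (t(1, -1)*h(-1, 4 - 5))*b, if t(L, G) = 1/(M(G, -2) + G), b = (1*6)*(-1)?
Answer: 3/2 ≈ 1.5000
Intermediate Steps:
b = -6 (b = 6*(-1) = -6)
t(L, G) = 1/(5 + G)
h(d, P) = P (h(d, P) = (P + P*5)/6 = (P + 5*P)/6 = (6*P)/6 = P)
(t(1, -1)*h(-1, 4 - 5))*b = ((4 - 5)/(5 - 1))*(-6) = (-1/4)*(-6) = ((¼)*(-1))*(-6) = -¼*(-6) = 3/2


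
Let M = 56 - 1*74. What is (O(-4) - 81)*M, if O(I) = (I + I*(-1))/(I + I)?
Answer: 1458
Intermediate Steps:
O(I) = 0 (O(I) = (I - I)/((2*I)) = 0*(1/(2*I)) = 0)
M = -18 (M = 56 - 74 = -18)
(O(-4) - 81)*M = (0 - 81)*(-18) = -81*(-18) = 1458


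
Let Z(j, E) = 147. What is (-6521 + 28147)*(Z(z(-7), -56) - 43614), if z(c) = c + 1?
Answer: -940017342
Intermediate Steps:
z(c) = 1 + c
(-6521 + 28147)*(Z(z(-7), -56) - 43614) = (-6521 + 28147)*(147 - 43614) = 21626*(-43467) = -940017342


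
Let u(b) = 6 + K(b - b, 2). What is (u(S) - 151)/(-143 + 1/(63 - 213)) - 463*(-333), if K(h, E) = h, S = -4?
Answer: 3307315479/21451 ≈ 1.5418e+5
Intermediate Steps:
u(b) = 6 (u(b) = 6 + (b - b) = 6 + 0 = 6)
(u(S) - 151)/(-143 + 1/(63 - 213)) - 463*(-333) = (6 - 151)/(-143 + 1/(63 - 213)) - 463*(-333) = -145/(-143 + 1/(-150)) + 154179 = -145/(-143 - 1/150) + 154179 = -145/(-21451/150) + 154179 = -145*(-150/21451) + 154179 = 21750/21451 + 154179 = 3307315479/21451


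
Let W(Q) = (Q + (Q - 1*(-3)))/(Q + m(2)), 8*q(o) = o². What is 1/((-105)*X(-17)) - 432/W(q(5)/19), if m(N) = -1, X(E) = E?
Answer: 48966373/451605 ≈ 108.43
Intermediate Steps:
q(o) = o²/8
W(Q) = (3 + 2*Q)/(-1 + Q) (W(Q) = (Q + (Q - 1*(-3)))/(Q - 1) = (Q + (Q + 3))/(-1 + Q) = (Q + (3 + Q))/(-1 + Q) = (3 + 2*Q)/(-1 + Q))
1/((-105)*X(-17)) - 432/W(q(5)/19) = 1/(-105*(-17)) - 432*(-1 + ((⅛)*5²)/19)/(3 + 2*(((⅛)*5²)/19)) = -1/105*(-1/17) - 432*(-1 + ((⅛)*25)*(1/19))/(3 + 2*(((⅛)*25)*(1/19))) = 1/1785 - 432*(-1 + (25/8)*(1/19))/(3 + 2*((25/8)*(1/19))) = 1/1785 - 432*(-1 + 25/152)/(3 + 2*(25/152)) = 1/1785 - 432*(-127/(152*(3 + 25/76))) = 1/1785 - 432/((-152/127*253/76)) = 1/1785 - 432/(-506/127) = 1/1785 - 432*(-127/506) = 1/1785 + 27432/253 = 48966373/451605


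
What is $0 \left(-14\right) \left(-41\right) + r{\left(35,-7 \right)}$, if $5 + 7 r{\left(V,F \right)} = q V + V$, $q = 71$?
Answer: $\frac{2515}{7} \approx 359.29$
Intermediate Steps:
$r{\left(V,F \right)} = - \frac{5}{7} + \frac{72 V}{7}$ ($r{\left(V,F \right)} = - \frac{5}{7} + \frac{71 V + V}{7} = - \frac{5}{7} + \frac{72 V}{7}$)
$0 \left(-14\right) \left(-41\right) + r{\left(35,-7 \right)} = 0 \left(-14\right) \left(-41\right) + \left(- \frac{5}{7} + \frac{72}{7} \cdot 35\right) = 0 \left(-41\right) + \left(- \frac{5}{7} + 360\right) = 0 + \frac{2515}{7} = \frac{2515}{7}$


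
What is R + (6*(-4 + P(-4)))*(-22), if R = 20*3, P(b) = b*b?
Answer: -1524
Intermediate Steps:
P(b) = b**2
R = 60
R + (6*(-4 + P(-4)))*(-22) = 60 + (6*(-4 + (-4)**2))*(-22) = 60 + (6*(-4 + 16))*(-22) = 60 + (6*12)*(-22) = 60 + 72*(-22) = 60 - 1584 = -1524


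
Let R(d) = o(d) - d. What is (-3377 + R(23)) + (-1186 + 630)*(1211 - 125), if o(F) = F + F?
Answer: -607170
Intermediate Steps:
o(F) = 2*F
R(d) = d (R(d) = 2*d - d = d)
(-3377 + R(23)) + (-1186 + 630)*(1211 - 125) = (-3377 + 23) + (-1186 + 630)*(1211 - 125) = -3354 - 556*1086 = -3354 - 603816 = -607170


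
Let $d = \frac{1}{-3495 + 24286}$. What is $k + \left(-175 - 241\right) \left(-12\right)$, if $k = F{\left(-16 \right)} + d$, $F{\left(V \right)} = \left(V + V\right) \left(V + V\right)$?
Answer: $\frac{125078657}{20791} \approx 6016.0$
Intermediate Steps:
$d = \frac{1}{20791} \approx 4.8098 \cdot 10^{-5}$
$F{\left(V \right)} = 4 V^{2}$ ($F{\left(V \right)} = 2 V 2 V = 4 V^{2}$)
$k = \frac{21289985}{20791}$ ($k = 4 \left(-16\right)^{2} + \frac{1}{20791} = 4 \cdot 256 + \frac{1}{20791} = 1024 + \frac{1}{20791} = \frac{21289985}{20791} \approx 1024.0$)
$k + \left(-175 - 241\right) \left(-12\right) = \frac{21289985}{20791} + \left(-175 - 241\right) \left(-12\right) = \frac{21289985}{20791} - -4992 = \frac{21289985}{20791} + 4992 = \frac{125078657}{20791}$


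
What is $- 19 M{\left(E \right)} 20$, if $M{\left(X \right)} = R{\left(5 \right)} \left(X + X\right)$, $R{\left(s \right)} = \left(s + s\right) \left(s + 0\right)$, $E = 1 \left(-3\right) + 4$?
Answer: $-38000$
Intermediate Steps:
$E = 1$ ($E = -3 + 4 = 1$)
$R{\left(s \right)} = 2 s^{2}$ ($R{\left(s \right)} = 2 s s = 2 s^{2}$)
$M{\left(X \right)} = 100 X$ ($M{\left(X \right)} = 2 \cdot 5^{2} \left(X + X\right) = 2 \cdot 25 \cdot 2 X = 50 \cdot 2 X = 100 X$)
$- 19 M{\left(E \right)} 20 = - 19 \cdot 100 \cdot 1 \cdot 20 = \left(-19\right) 100 \cdot 20 = \left(-1900\right) 20 = -38000$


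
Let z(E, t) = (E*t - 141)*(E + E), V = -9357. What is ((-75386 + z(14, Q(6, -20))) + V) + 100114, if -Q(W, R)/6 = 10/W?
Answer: 7503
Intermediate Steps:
Q(W, R) = -60/W
z(E, t) = 2*E*(-141 + E*t) (z(E, t) = (-141 + E*t)*(2*E) = 2*E*(-141 + E*t))
((-75386 + z(14, Q(6, -20))) + V) + 100114 = ((-75386 + 2*14*(-141 + 14*(-60/6))) - 9357) + 100114 = ((-75386 + 2*14*(-141 + 14*(-60*1/6))) - 9357) + 100114 = ((-75386 + 2*14*(-141 + 14*(-10))) - 9357) + 100114 = ((-75386 + 2*14*(-141 - 140)) - 9357) + 100114 = ((-75386 + 2*14*(-281)) - 9357) + 100114 = ((-75386 - 7868) - 9357) + 100114 = (-83254 - 9357) + 100114 = -92611 + 100114 = 7503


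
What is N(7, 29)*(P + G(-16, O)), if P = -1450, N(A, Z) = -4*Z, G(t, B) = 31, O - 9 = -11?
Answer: 164604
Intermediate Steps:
O = -2 (O = 9 - 11 = -2)
N(7, 29)*(P + G(-16, O)) = (-4*29)*(-1450 + 31) = -116*(-1419) = 164604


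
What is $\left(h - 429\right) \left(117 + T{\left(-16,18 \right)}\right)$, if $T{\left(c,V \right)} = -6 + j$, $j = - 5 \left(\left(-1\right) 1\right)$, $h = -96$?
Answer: $-60900$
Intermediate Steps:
$j = 5$ ($j = \left(-5\right) \left(-1\right) = 5$)
$T{\left(c,V \right)} = -1$ ($T{\left(c,V \right)} = -6 + 5 = -1$)
$\left(h - 429\right) \left(117 + T{\left(-16,18 \right)}\right) = \left(-96 - 429\right) \left(117 - 1\right) = \left(-525\right) 116 = -60900$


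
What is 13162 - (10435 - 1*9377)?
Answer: 12104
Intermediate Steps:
13162 - (10435 - 1*9377) = 13162 - (10435 - 9377) = 13162 - 1*1058 = 13162 - 1058 = 12104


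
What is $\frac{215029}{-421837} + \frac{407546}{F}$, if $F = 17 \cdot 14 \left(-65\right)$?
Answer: $- \frac{6740172332}{250993015} \approx -26.854$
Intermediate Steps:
$F = -15470$ ($F = 238 \left(-65\right) = -15470$)
$\frac{215029}{-421837} + \frac{407546}{F} = \frac{215029}{-421837} + \frac{407546}{-15470} = 215029 \left(- \frac{1}{421837}\right) + 407546 \left(- \frac{1}{15470}\right) = - \frac{215029}{421837} - \frac{203773}{7735} = - \frac{6740172332}{250993015}$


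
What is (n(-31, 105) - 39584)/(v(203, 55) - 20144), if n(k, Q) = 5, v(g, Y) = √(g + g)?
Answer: 132879896/67630055 + 13193*√406/135260110 ≈ 1.9668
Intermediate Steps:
v(g, Y) = √2*√g (v(g, Y) = √(2*g) = √2*√g)
(n(-31, 105) - 39584)/(v(203, 55) - 20144) = (5 - 39584)/(√2*√203 - 20144) = -39579/(√406 - 20144) = -39579/(-20144 + √406)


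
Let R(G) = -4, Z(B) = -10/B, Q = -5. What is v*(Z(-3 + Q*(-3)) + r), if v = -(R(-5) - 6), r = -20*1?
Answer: -625/3 ≈ -208.33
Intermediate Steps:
r = -20
v = 10 (v = -(-4 - 6) = -1*(-10) = 10)
v*(Z(-3 + Q*(-3)) + r) = 10*(-10/(-3 - 5*(-3)) - 20) = 10*(-10/(-3 + 15) - 20) = 10*(-10/12 - 20) = 10*(-10*1/12 - 20) = 10*(-⅚ - 20) = 10*(-125/6) = -625/3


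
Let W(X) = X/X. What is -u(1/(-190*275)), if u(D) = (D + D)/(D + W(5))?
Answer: 2/52249 ≈ 3.8278e-5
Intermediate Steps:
W(X) = 1
u(D) = 2*D/(1 + D) (u(D) = (D + D)/(D + 1) = (2*D)/(1 + D) = 2*D/(1 + D))
-u(1/(-190*275)) = -2*1/(-190*275)/(1 + 1/(-190*275)) = -2*(-1/190*1/275)/(1 - 1/190*1/275) = -2*(-1)/(52250*(1 - 1/52250)) = -2*(-1)/(52250*52249/52250) = -2*(-1)*52250/(52250*52249) = -1*(-2/52249) = 2/52249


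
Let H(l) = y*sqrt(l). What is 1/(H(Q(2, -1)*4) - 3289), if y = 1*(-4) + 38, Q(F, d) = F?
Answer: -3289/10808273 - 68*sqrt(2)/10808273 ≈ -0.00031320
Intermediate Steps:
y = 34 (y = -4 + 38 = 34)
H(l) = 34*sqrt(l)
1/(H(Q(2, -1)*4) - 3289) = 1/(34*sqrt(2*4) - 3289) = 1/(34*sqrt(8) - 3289) = 1/(34*(2*sqrt(2)) - 3289) = 1/(68*sqrt(2) - 3289) = 1/(-3289 + 68*sqrt(2))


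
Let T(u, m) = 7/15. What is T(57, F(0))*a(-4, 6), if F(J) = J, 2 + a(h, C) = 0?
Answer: -14/15 ≈ -0.93333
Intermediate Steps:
a(h, C) = -2 (a(h, C) = -2 + 0 = -2)
T(u, m) = 7/15 (T(u, m) = 7*(1/15) = 7/15)
T(57, F(0))*a(-4, 6) = (7/15)*(-2) = -14/15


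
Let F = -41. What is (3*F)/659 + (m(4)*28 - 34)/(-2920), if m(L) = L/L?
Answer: -177603/962140 ≈ -0.18459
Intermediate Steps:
m(L) = 1
(3*F)/659 + (m(4)*28 - 34)/(-2920) = (3*(-41))/659 + (1*28 - 34)/(-2920) = -123*1/659 + (28 - 34)*(-1/2920) = -123/659 - 6*(-1/2920) = -123/659 + 3/1460 = -177603/962140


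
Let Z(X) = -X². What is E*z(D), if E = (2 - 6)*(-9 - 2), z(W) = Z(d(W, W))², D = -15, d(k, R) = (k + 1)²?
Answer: 64934718464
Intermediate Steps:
d(k, R) = (1 + k)²
z(W) = (1 + W)⁸ (z(W) = (-((1 + W)²)²)² = (-(1 + W)⁴)² = (1 + W)⁸)
E = 44 (E = -4*(-11) = 44)
E*z(D) = 44*(1 - 15)⁸ = 44*(-14)⁸ = 44*1475789056 = 64934718464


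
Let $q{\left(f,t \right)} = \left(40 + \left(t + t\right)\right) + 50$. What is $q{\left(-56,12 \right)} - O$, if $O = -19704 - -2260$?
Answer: $17558$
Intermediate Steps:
$q{\left(f,t \right)} = 90 + 2 t$ ($q{\left(f,t \right)} = \left(40 + 2 t\right) + 50 = 90 + 2 t$)
$O = -17444$ ($O = -19704 + 2260 = -17444$)
$q{\left(-56,12 \right)} - O = \left(90 + 2 \cdot 12\right) - -17444 = \left(90 + 24\right) + 17444 = 114 + 17444 = 17558$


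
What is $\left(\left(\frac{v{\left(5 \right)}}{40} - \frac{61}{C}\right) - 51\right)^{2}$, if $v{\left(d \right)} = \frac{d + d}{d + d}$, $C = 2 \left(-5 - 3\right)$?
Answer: $\frac{14235529}{6400} \approx 2224.3$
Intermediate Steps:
$C = -16$ ($C = 2 \left(-8\right) = -16$)
$v{\left(d \right)} = 1$ ($v{\left(d \right)} = \frac{2 d}{2 d} = 2 d \frac{1}{2 d} = 1$)
$\left(\left(\frac{v{\left(5 \right)}}{40} - \frac{61}{C}\right) - 51\right)^{2} = \left(\left(1 \cdot \frac{1}{40} - \frac{61}{-16}\right) - 51\right)^{2} = \left(\left(1 \cdot \frac{1}{40} - - \frac{61}{16}\right) - 51\right)^{2} = \left(\left(\frac{1}{40} + \frac{61}{16}\right) - 51\right)^{2} = \left(\frac{307}{80} - 51\right)^{2} = \left(- \frac{3773}{80}\right)^{2} = \frac{14235529}{6400}$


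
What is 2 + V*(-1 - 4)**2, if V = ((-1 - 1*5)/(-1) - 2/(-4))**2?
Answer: 4233/4 ≈ 1058.3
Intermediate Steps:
V = 169/4 (V = ((-1 - 5)*(-1) - 2*(-1/4))**2 = (-6*(-1) + 1/2)**2 = (6 + 1/2)**2 = (13/2)**2 = 169/4 ≈ 42.250)
2 + V*(-1 - 4)**2 = 2 + 169*(-1 - 4)**2/4 = 2 + (169/4)*(-5)**2 = 2 + (169/4)*25 = 2 + 4225/4 = 4233/4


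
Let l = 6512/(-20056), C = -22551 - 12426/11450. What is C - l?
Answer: -323675834666/14352575 ≈ -22552.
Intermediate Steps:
C = -129110688/5725 (C = -22551 - 12426/11450 = -22551 - 1*6213/5725 = -22551 - 6213/5725 = -129110688/5725 ≈ -22552.)
l = -814/2507 (l = 6512*(-1/20056) = -814/2507 ≈ -0.32469)
C - l = -129110688/5725 - 1*(-814/2507) = -129110688/5725 + 814/2507 = -323675834666/14352575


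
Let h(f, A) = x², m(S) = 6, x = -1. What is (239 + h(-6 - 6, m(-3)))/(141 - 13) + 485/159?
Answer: 6265/1272 ≈ 4.9253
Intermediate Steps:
h(f, A) = 1 (h(f, A) = (-1)² = 1)
(239 + h(-6 - 6, m(-3)))/(141 - 13) + 485/159 = (239 + 1)/(141 - 13) + 485/159 = 240/128 + (1/159)*485 = 240*(1/128) + 485/159 = 15/8 + 485/159 = 6265/1272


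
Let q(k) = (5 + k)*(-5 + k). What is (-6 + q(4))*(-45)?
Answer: 675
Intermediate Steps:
q(k) = (-5 + k)*(5 + k)
(-6 + q(4))*(-45) = (-6 + (-25 + 4²))*(-45) = (-6 + (-25 + 16))*(-45) = (-6 - 9)*(-45) = -15*(-45) = 675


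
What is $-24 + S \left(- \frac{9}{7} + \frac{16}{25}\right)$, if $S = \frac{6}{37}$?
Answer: $- \frac{156078}{6475} \approx -24.105$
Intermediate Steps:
$S = \frac{6}{37}$ ($S = 6 \cdot \frac{1}{37} = \frac{6}{37} \approx 0.16216$)
$-24 + S \left(- \frac{9}{7} + \frac{16}{25}\right) = -24 + \frac{6 \left(- \frac{9}{7} + \frac{16}{25}\right)}{37} = -24 + \frac{6}{37} \left(- \frac{113}{175}\right) = -24 - \frac{678}{6475} = - \frac{156078}{6475}$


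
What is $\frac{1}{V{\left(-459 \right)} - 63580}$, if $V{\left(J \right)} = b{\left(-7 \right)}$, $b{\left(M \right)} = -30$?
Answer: $- \frac{1}{63610} \approx -1.5721 \cdot 10^{-5}$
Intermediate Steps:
$V{\left(J \right)} = -30$
$\frac{1}{V{\left(-459 \right)} - 63580} = \frac{1}{-30 - 63580} = \frac{1}{-63610} = - \frac{1}{63610}$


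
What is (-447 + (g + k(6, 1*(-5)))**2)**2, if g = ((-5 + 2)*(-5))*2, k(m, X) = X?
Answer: 31684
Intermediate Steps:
g = 30 (g = -3*(-5)*2 = 15*2 = 30)
(-447 + (g + k(6, 1*(-5)))**2)**2 = (-447 + (30 + 1*(-5))**2)**2 = (-447 + (30 - 5)**2)**2 = (-447 + 25**2)**2 = (-447 + 625)**2 = 178**2 = 31684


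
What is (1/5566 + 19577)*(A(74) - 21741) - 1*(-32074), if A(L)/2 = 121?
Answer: -2342472545033/5566 ≈ -4.2085e+8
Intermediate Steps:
A(L) = 242 (A(L) = 2*121 = 242)
(1/5566 + 19577)*(A(74) - 21741) - 1*(-32074) = (1/5566 + 19577)*(242 - 21741) - 1*(-32074) = (1/5566 + 19577)*(-21499) + 32074 = (108965583/5566)*(-21499) + 32074 = -2342651068917/5566 + 32074 = -2342472545033/5566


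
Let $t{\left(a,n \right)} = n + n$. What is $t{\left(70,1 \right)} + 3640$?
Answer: $3642$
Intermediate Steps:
$t{\left(a,n \right)} = 2 n$
$t{\left(70,1 \right)} + 3640 = 2 \cdot 1 + 3640 = 2 + 3640 = 3642$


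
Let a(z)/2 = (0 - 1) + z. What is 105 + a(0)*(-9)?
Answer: 123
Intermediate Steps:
a(z) = -2 + 2*z (a(z) = 2*((0 - 1) + z) = 2*(-1 + z) = -2 + 2*z)
105 + a(0)*(-9) = 105 + (-2 + 2*0)*(-9) = 105 + (-2 + 0)*(-9) = 105 - 2*(-9) = 105 + 18 = 123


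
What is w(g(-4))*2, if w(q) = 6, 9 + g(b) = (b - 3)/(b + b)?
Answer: 12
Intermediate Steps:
g(b) = -9 + (-3 + b)/(2*b) (g(b) = -9 + (b - 3)/(b + b) = -9 + (-3 + b)/((2*b)) = -9 + (-3 + b)*(1/(2*b)) = -9 + (-3 + b)/(2*b))
w(g(-4))*2 = 6*2 = 12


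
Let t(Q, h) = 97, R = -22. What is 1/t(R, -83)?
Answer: 1/97 ≈ 0.010309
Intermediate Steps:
1/t(R, -83) = 1/97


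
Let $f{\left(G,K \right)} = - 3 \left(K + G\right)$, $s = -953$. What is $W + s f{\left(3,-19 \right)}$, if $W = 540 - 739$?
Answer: $-45943$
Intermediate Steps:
$W = -199$
$f{\left(G,K \right)} = - 3 G - 3 K$ ($f{\left(G,K \right)} = - 3 \left(G + K\right) = - 3 G - 3 K$)
$W + s f{\left(3,-19 \right)} = -199 - 953 \left(\left(-3\right) 3 - -57\right) = -199 - 953 \left(-9 + 57\right) = -199 - 45744 = -45943$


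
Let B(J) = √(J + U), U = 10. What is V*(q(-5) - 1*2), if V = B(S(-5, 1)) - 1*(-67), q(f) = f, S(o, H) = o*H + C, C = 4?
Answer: -490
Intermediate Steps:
S(o, H) = 4 + H*o (S(o, H) = o*H + 4 = H*o + 4 = 4 + H*o)
B(J) = √(10 + J) (B(J) = √(J + 10) = √(10 + J))
V = 70 (V = √(10 + (4 + 1*(-5))) - 1*(-67) = √(10 + (4 - 5)) + 67 = √(10 - 1) + 67 = √9 + 67 = 3 + 67 = 70)
V*(q(-5) - 1*2) = 70*(-5 - 1*2) = 70*(-5 - 2) = 70*(-7) = -490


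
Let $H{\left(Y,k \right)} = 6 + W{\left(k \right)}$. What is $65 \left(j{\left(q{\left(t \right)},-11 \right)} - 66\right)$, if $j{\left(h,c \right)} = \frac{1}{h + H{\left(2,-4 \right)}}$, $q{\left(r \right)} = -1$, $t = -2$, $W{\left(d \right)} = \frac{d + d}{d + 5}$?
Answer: $- \frac{12935}{3} \approx -4311.7$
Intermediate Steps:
$W{\left(d \right)} = \frac{2 d}{5 + d}$
$H{\left(Y,k \right)} = 6 + \frac{2 k}{5 + k}$
$j{\left(h,c \right)} = \frac{1}{-2 + h}$ ($j{\left(h,c \right)} = \frac{1}{h + \frac{2 \left(15 + 4 \left(-4\right)\right)}{5 - 4}} = \frac{1}{h + \frac{2 \left(15 - 16\right)}{1}} = \frac{1}{h + 2 \cdot 1 \left(-1\right)} = \frac{1}{h - 2} = \frac{1}{-2 + h}$)
$65 \left(j{\left(q{\left(t \right)},-11 \right)} - 66\right) = 65 \left(\frac{1}{-2 - 1} - 66\right) = 65 \left(\frac{1}{-3} - 66\right) = 65 \left(- \frac{1}{3} - 66\right) = 65 \left(- \frac{199}{3}\right) = - \frac{12935}{3}$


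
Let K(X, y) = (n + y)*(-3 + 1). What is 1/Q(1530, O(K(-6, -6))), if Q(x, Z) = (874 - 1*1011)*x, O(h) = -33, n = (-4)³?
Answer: -1/209610 ≈ -4.7708e-6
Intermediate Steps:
n = -64
K(X, y) = 128 - 2*y (K(X, y) = (-64 + y)*(-3 + 1) = (-64 + y)*(-2) = 128 - 2*y)
Q(x, Z) = -137*x (Q(x, Z) = (874 - 1011)*x = -137*x)
1/Q(1530, O(K(-6, -6))) = 1/(-137*1530) = 1/(-209610) = -1/209610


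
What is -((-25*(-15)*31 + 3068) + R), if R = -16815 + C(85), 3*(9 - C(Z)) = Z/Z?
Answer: 6340/3 ≈ 2113.3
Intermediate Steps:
C(Z) = 26/3 (C(Z) = 9 - Z/(3*Z) = 9 - ⅓*1 = 9 - ⅓ = 26/3)
R = -50419/3 (R = -16815 + 26/3 = -50419/3 ≈ -16806.)
-((-25*(-15)*31 + 3068) + R) = -((-25*(-15)*31 + 3068) - 50419/3) = -((375*31 + 3068) - 50419/3) = -((11625 + 3068) - 50419/3) = -(14693 - 50419/3) = -1*(-6340/3) = 6340/3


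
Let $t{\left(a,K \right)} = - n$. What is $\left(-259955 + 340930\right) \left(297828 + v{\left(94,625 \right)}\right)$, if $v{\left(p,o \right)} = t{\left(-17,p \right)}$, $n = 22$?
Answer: $24114840850$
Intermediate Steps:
$t{\left(a,K \right)} = -22$ ($t{\left(a,K \right)} = \left(-1\right) 22 = -22$)
$v{\left(p,o \right)} = -22$
$\left(-259955 + 340930\right) \left(297828 + v{\left(94,625 \right)}\right) = \left(-259955 + 340930\right) \left(297828 - 22\right) = 80975 \cdot 297806 = 24114840850$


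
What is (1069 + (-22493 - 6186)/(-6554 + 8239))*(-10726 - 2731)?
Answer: -23853689802/1685 ≈ -1.4156e+7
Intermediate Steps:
(1069 + (-22493 - 6186)/(-6554 + 8239))*(-10726 - 2731) = (1069 - 28679/1685)*(-13457) = (1772586/1685)*(-13457) = -23853689802/1685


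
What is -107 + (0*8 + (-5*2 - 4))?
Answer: -121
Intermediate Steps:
-107 + (0*8 + (-5*2 - 4)) = -107 + (0 + (-10 - 4)) = -107 + (0 - 14) = -107 - 14 = -121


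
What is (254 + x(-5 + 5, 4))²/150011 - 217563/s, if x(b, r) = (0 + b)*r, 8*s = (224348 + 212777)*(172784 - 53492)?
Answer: 280329915271038/651866743805875 ≈ 0.43004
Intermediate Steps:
s = 13036378875/2 (s = ((224348 + 212777)*(172784 - 53492))/8 = (437125*119292)/8 = (⅛)*52145515500 = 13036378875/2 ≈ 6.5182e+9)
x(b, r) = b*r
(254 + x(-5 + 5, 4))²/150011 - 217563/s = (254 + (-5 + 5)*4)²/150011 - 217563/13036378875/2 = (254 + 0*4)²*(1/150011) - 217563*2/13036378875 = (254 + 0)²*(1/150011) - 145042/4345459625 = 254²*(1/150011) - 145042/4345459625 = 64516*(1/150011) - 145042/4345459625 = 64516/150011 - 145042/4345459625 = 280329915271038/651866743805875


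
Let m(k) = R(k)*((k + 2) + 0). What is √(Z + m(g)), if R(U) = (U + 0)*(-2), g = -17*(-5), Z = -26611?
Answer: I*√41401 ≈ 203.47*I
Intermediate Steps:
g = 85
R(U) = -2*U (R(U) = U*(-2) = -2*U)
m(k) = -2*k*(2 + k) (m(k) = (-2*k)*((k + 2) + 0) = (-2*k)*((2 + k) + 0) = (-2*k)*(2 + k) = -2*k*(2 + k))
√(Z + m(g)) = √(-26611 - 2*85*(2 + 85)) = √(-26611 - 2*85*87) = √(-26611 - 14790) = √(-41401) = I*√41401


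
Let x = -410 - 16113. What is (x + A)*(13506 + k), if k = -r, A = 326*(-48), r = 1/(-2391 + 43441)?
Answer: -17836287610129/41050 ≈ -4.3450e+8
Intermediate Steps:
r = 1/41050 ≈ 2.4361e-5
x = -16523
A = -15648
k = -1/41050 (k = -1*1/41050 = -1/41050 ≈ -2.4361e-5)
(x + A)*(13506 + k) = (-16523 - 15648)*(13506 - 1/41050) = -32171*554421299/41050 = -17836287610129/41050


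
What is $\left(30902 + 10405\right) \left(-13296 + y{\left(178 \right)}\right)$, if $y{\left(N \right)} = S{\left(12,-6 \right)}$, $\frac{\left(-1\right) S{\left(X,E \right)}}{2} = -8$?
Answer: $-548556960$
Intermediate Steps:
$S{\left(X,E \right)} = 16$ ($S{\left(X,E \right)} = \left(-2\right) \left(-8\right) = 16$)
$y{\left(N \right)} = 16$
$\left(30902 + 10405\right) \left(-13296 + y{\left(178 \right)}\right) = \left(30902 + 10405\right) \left(-13296 + 16\right) = 41307 \left(-13280\right) = -548556960$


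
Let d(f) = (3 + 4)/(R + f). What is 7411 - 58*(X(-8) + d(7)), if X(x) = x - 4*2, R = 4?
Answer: 91323/11 ≈ 8302.1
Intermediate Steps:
d(f) = 7/(4 + f) (d(f) = (3 + 4)/(4 + f) = 7/(4 + f))
X(x) = -8 + x (X(x) = x - 8 = -8 + x)
7411 - 58*(X(-8) + d(7)) = 7411 - 58*((-8 - 8) + 7/(4 + 7)) = 7411 - 58*(-16 + 7/11) = 7411 - 58*(-169)/11 = 7411 - 1*(-9802/11) = 7411 + 9802/11 = 91323/11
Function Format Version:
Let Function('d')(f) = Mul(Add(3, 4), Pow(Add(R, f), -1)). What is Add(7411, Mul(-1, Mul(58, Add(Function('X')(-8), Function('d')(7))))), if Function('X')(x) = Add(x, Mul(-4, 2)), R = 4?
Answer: Rational(91323, 11) ≈ 8302.1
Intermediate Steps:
Function('d')(f) = Mul(7, Pow(Add(4, f), -1)) (Function('d')(f) = Mul(Add(3, 4), Pow(Add(4, f), -1)) = Mul(7, Pow(Add(4, f), -1)))
Function('X')(x) = Add(-8, x) (Function('X')(x) = Add(x, -8) = Add(-8, x))
Add(7411, Mul(-1, Mul(58, Add(Function('X')(-8), Function('d')(7))))) = Add(7411, Mul(-1, Mul(58, Add(Add(-8, -8), Mul(7, Pow(Add(4, 7), -1)))))) = Add(7411, Mul(-1, Mul(58, Add(-16, Mul(7, Pow(11, -1)))))) = Add(7411, Mul(-1, Mul(58, Add(-16, Mul(7, Rational(1, 11)))))) = Add(7411, Mul(-1, Mul(58, Add(-16, Rational(7, 11))))) = Add(7411, Mul(-1, Mul(58, Rational(-169, 11)))) = Add(7411, Mul(-1, Rational(-9802, 11))) = Add(7411, Rational(9802, 11)) = Rational(91323, 11)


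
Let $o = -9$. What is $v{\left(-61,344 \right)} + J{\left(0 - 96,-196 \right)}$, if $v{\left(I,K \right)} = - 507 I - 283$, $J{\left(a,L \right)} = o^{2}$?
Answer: $30725$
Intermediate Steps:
$J{\left(a,L \right)} = 81$ ($J{\left(a,L \right)} = \left(-9\right)^{2} = 81$)
$v{\left(I,K \right)} = -283 - 507 I$
$v{\left(-61,344 \right)} + J{\left(0 - 96,-196 \right)} = \left(-283 - -30927\right) + 81 = \left(-283 + 30927\right) + 81 = 30644 + 81 = 30725$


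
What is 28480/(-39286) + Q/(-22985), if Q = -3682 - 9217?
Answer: -73931343/451494355 ≈ -0.16375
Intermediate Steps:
Q = -12899
28480/(-39286) + Q/(-22985) = 28480/(-39286) - 12899/(-22985) = 28480*(-1/39286) - 12899*(-1/22985) = -14240/19643 + 12899/22985 = -73931343/451494355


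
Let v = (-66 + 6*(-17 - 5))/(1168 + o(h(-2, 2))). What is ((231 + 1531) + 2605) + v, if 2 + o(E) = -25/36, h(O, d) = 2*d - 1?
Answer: 183192889/41951 ≈ 4366.8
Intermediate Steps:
h(O, d) = -1 + 2*d
o(E) = -97/36 (o(E) = -2 - 25/36 = -97/36)
v = -7128/41951 (v = (-66 + 6*(-17 - 5))/(1168 - 97/36) = (-66 + 6*(-22))/(41951/36) = (-66 - 132)*(36/41951) = -198*36/41951 = -7128/41951 ≈ -0.16991)
((231 + 1531) + 2605) + v = ((231 + 1531) + 2605) - 7128/41951 = (1762 + 2605) - 7128/41951 = 4367 - 7128/41951 = 183192889/41951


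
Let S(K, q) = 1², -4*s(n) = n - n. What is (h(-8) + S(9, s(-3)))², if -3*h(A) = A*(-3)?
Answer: 49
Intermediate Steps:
s(n) = 0 (s(n) = -(n - n)/4 = -¼*0 = 0)
S(K, q) = 1
h(A) = A (h(A) = -A*(-3)/3 = -(-1)*A = A)
(h(-8) + S(9, s(-3)))² = (-8 + 1)² = (-7)² = 49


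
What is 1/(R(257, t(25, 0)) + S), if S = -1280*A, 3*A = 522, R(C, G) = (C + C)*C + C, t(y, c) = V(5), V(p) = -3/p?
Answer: -1/90365 ≈ -1.1066e-5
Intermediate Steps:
t(y, c) = -⅗ (t(y, c) = -3/5 = -3*⅕ = -⅗)
R(C, G) = C + 2*C² (R(C, G) = (2*C)*C + C = 2*C² + C = C + 2*C²)
A = 174 (A = (⅓)*522 = 174)
S = -222720 (S = -1280*174 = -222720)
1/(R(257, t(25, 0)) + S) = 1/(257*(1 + 2*257) - 222720) = 1/(257*(1 + 514) - 222720) = 1/(257*515 - 222720) = 1/(132355 - 222720) = 1/(-90365) = -1/90365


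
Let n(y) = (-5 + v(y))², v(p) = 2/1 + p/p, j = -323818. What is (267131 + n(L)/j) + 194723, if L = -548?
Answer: 74778319284/161909 ≈ 4.6185e+5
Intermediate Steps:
v(p) = 3 (v(p) = 2*1 + 1 = 2 + 1 = 3)
n(y) = 4 (n(y) = (-5 + 3)² = (-2)² = 4)
(267131 + n(L)/j) + 194723 = (267131 + 4/(-323818)) + 194723 = (267131 + 4*(-1/323818)) + 194723 = (267131 - 2/161909) + 194723 = 43250913077/161909 + 194723 = 74778319284/161909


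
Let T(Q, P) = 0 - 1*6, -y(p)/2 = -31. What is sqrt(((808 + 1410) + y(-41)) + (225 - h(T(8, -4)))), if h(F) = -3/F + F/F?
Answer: sqrt(10014)/2 ≈ 50.035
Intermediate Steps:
y(p) = 62 (y(p) = -2*(-31) = 62)
T(Q, P) = -6 (T(Q, P) = 0 - 6 = -6)
h(F) = 1 - 3/F (h(F) = -3/F + 1 = 1 - 3/F)
sqrt(((808 + 1410) + y(-41)) + (225 - h(T(8, -4)))) = sqrt(((808 + 1410) + 62) + (225 - (-3 - 6)/(-6))) = sqrt((2218 + 62) + (225 - (-1)*(-9)/6)) = sqrt(2280 + (225 - 1*3/2)) = sqrt(2280 + (225 - 3/2)) = sqrt(2280 + 447/2) = sqrt(5007/2) = sqrt(10014)/2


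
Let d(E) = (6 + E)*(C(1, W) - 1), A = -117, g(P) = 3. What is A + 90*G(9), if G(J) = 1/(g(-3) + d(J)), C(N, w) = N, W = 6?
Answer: -87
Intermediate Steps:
d(E) = 0 (d(E) = (6 + E)*(1 - 1) = (6 + E)*0 = 0)
G(J) = ⅓ (G(J) = 1/(3 + 0) = 1/3 = ⅓)
A + 90*G(9) = -117 + 90*(⅓) = -117 + 30 = -87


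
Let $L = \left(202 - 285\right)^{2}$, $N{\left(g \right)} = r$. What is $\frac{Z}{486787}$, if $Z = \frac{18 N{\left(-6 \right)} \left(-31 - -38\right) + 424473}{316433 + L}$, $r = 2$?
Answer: $\frac{20225}{7494711734} \approx 2.6986 \cdot 10^{-6}$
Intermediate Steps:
$N{\left(g \right)} = 2$
$L = 6889$ ($L = \left(-83\right)^{2} = 6889$)
$Z = \frac{141575}{107774}$ ($Z = \frac{18 \cdot 2 \left(-31 - -38\right) + 424473}{316433 + 6889} = \frac{36 \left(-31 + 38\right) + 424473}{323322} = \left(36 \cdot 7 + 424473\right) \frac{1}{323322} = \left(252 + 424473\right) \frac{1}{323322} = 424725 \cdot \frac{1}{323322} = \frac{141575}{107774} \approx 1.3136$)
$\frac{Z}{486787} = \frac{141575}{107774 \cdot 486787} = \frac{141575}{107774} \cdot \frac{1}{486787} = \frac{20225}{7494711734}$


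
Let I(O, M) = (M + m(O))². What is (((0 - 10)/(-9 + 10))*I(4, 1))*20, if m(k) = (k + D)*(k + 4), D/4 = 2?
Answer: -1881800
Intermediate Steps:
D = 8 (D = 4*2 = 8)
m(k) = (4 + k)*(8 + k) (m(k) = (k + 8)*(k + 4) = (8 + k)*(4 + k) = (4 + k)*(8 + k))
I(O, M) = (32 + M + O² + 12*O)² (I(O, M) = (M + (32 + O² + 12*O))² = (32 + M + O² + 12*O)²)
(((0 - 10)/(-9 + 10))*I(4, 1))*20 = (((0 - 10)/(-9 + 10))*(32 + 1 + 4² + 12*4)²)*20 = ((-10/1)*(32 + 1 + 16 + 48)²)*20 = (-10*1*97²)*20 = -10*9409*20 = -94090*20 = -1881800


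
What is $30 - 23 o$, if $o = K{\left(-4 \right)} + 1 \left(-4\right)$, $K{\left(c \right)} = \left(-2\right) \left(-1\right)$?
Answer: $76$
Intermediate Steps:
$K{\left(c \right)} = 2$
$o = -2$ ($o = 2 + 1 \left(-4\right) = 2 - 4 = -2$)
$30 - 23 o = 30 - -46 = 30 + 46 = 76$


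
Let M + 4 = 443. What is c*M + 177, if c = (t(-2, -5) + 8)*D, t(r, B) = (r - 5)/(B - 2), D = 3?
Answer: 12030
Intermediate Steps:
M = 439 (M = -4 + 443 = 439)
t(r, B) = (-5 + r)/(-2 + B)
c = 27 (c = ((-5 - 2)/(-2 - 5) + 8)*3 = (-7/(-7) + 8)*3 = (-1/7*(-7) + 8)*3 = (1 + 8)*3 = 9*3 = 27)
c*M + 177 = 27*439 + 177 = 11853 + 177 = 12030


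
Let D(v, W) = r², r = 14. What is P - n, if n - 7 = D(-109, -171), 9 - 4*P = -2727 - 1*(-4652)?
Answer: -682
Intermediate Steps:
D(v, W) = 196 (D(v, W) = 14² = 196)
P = -479 (P = 9/4 - (-2727 - 1*(-4652))/4 = 9/4 - (-2727 + 4652)/4 = 9/4 - ¼*1925 = 9/4 - 1925/4 = -479)
n = 203 (n = 7 + 196 = 203)
P - n = -479 - 1*203 = -479 - 203 = -682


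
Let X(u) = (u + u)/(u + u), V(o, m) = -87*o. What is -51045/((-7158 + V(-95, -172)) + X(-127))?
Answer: -51045/1108 ≈ -46.070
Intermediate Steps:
X(u) = 1 (X(u) = (2*u)/((2*u)) = (2*u)*(1/(2*u)) = 1)
-51045/((-7158 + V(-95, -172)) + X(-127)) = -51045/((-7158 - 87*(-95)) + 1) = -51045/((-7158 + 8265) + 1) = -51045/(1107 + 1) = -51045/1108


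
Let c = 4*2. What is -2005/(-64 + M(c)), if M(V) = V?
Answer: 2005/56 ≈ 35.804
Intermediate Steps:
c = 8
-2005/(-64 + M(c)) = -2005/(-64 + 8) = -2005/(-56) = -2005*(-1/56) = 2005/56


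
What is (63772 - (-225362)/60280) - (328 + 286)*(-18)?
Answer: 2255308041/30140 ≈ 74828.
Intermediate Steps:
(63772 - (-225362)/60280) - (328 + 286)*(-18) = (63772 - (-225362)/60280) - 614*(-18) = (63772 - 1*(-112681/30140)) - 1*(-11052) = (63772 + 112681/30140) + 11052 = 1922200761/30140 + 11052 = 2255308041/30140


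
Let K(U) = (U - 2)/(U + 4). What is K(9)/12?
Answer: 7/156 ≈ 0.044872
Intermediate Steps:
K(U) = (-2 + U)/(4 + U)
K(9)/12 = ((-2 + 9)/(4 + 9))/12 = (7/13)/12 = ((1/13)*7)/12 = (1/12)*(7/13) = 7/156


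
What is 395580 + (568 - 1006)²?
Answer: 587424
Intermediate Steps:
395580 + (568 - 1006)² = 395580 + (-438)² = 395580 + 191844 = 587424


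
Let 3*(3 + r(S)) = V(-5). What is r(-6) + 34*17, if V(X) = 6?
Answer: 577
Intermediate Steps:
r(S) = -1 (r(S) = -3 + (⅓)*6 = -3 + 2 = -1)
r(-6) + 34*17 = -1 + 34*17 = -1 + 578 = 577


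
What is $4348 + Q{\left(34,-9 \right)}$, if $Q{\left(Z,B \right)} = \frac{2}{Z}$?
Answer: $\frac{73917}{17} \approx 4348.1$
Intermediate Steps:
$4348 + Q{\left(34,-9 \right)} = 4348 + \frac{2}{34} = 4348 + 2 \cdot \frac{1}{34} = 4348 + \frac{1}{17} = \frac{73917}{17}$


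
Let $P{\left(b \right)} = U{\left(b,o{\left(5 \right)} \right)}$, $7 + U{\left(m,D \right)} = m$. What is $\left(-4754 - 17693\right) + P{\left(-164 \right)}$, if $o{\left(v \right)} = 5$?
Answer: $-22618$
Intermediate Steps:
$U{\left(m,D \right)} = -7 + m$
$P{\left(b \right)} = -7 + b$
$\left(-4754 - 17693\right) + P{\left(-164 \right)} = \left(-4754 - 17693\right) - 171 = -22447 - 171 = -22618$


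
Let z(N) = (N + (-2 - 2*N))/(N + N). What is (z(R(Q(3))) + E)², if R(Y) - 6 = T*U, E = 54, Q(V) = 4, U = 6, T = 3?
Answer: 1646089/576 ≈ 2857.8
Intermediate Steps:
R(Y) = 24 (R(Y) = 6 + 3*6 = 6 + 18 = 24)
z(N) = (-2 - N)/(2*N) (z(N) = (-2 - N)/((2*N)) = (-2 - N)*(1/(2*N)) = (-2 - N)/(2*N))
(z(R(Q(3))) + E)² = ((½)*(-2 - 1*24)/24 + 54)² = ((½)*(1/24)*(-2 - 24) + 54)² = ((½)*(1/24)*(-26) + 54)² = (-13/24 + 54)² = (1283/24)² = 1646089/576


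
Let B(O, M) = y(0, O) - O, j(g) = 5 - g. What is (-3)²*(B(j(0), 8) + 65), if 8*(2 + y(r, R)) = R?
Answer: 4221/8 ≈ 527.63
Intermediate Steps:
y(r, R) = -2 + R/8
B(O, M) = -2 - 7*O/8 (B(O, M) = (-2 + O/8) - O = -2 - 7*O/8)
(-3)²*(B(j(0), 8) + 65) = (-3)²*((-2 - 7*(5 - 1*0)/8) + 65) = 9*((-2 - 7*(5 + 0)/8) + 65) = 9*((-2 - 7/8*5) + 65) = 9*((-2 - 35/8) + 65) = 9*(-51/8 + 65) = 9*(469/8) = 4221/8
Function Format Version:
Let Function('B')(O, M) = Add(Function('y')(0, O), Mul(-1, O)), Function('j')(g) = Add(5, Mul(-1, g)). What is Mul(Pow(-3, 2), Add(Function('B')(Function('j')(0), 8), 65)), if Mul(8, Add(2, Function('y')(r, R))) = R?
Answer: Rational(4221, 8) ≈ 527.63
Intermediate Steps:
Function('y')(r, R) = Add(-2, Mul(Rational(1, 8), R))
Function('B')(O, M) = Add(-2, Mul(Rational(-7, 8), O)) (Function('B')(O, M) = Add(Add(-2, Mul(Rational(1, 8), O)), Mul(-1, O)) = Add(-2, Mul(Rational(-7, 8), O)))
Mul(Pow(-3, 2), Add(Function('B')(Function('j')(0), 8), 65)) = Mul(Pow(-3, 2), Add(Add(-2, Mul(Rational(-7, 8), Add(5, Mul(-1, 0)))), 65)) = Mul(9, Add(Add(-2, Mul(Rational(-7, 8), Add(5, 0))), 65)) = Mul(9, Add(Add(-2, Mul(Rational(-7, 8), 5)), 65)) = Mul(9, Add(Add(-2, Rational(-35, 8)), 65)) = Mul(9, Add(Rational(-51, 8), 65)) = Mul(9, Rational(469, 8)) = Rational(4221, 8)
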